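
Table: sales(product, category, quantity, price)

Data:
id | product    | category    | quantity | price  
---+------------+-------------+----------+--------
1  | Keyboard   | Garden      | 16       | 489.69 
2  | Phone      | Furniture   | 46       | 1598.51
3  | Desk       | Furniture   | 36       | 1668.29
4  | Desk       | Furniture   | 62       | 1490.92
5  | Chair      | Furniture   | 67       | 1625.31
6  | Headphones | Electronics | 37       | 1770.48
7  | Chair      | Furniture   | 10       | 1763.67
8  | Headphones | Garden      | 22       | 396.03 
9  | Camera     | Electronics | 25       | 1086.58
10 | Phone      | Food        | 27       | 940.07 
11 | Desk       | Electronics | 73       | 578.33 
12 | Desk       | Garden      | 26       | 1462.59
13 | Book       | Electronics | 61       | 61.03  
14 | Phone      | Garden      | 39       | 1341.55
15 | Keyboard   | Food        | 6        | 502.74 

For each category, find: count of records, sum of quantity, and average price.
SELECT category,
       COUNT(*) as cnt,
       SUM(quantity) as total_quantity,
       AVG(price) as avg_price
FROM sales
GROUP BY category

Result:
  Electronics: 4 records, 196 total quantity, 874.11 avg price
  Food: 2 records, 33 total quantity, 721.41 avg price
  Furniture: 5 records, 221 total quantity, 1629.34 avg price
  Garden: 4 records, 103 total quantity, 922.47 avg price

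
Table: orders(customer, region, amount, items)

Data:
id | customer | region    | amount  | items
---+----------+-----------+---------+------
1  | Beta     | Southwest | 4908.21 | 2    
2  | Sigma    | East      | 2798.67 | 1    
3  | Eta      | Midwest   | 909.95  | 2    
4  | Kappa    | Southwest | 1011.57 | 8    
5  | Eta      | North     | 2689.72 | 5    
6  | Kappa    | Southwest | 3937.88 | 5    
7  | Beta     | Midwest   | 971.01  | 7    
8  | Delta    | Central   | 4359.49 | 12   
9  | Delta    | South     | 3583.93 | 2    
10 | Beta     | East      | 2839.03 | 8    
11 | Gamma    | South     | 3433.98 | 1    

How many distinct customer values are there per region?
SELECT region, COUNT(DISTINCT customer)
FROM orders
GROUP BY region

Result:
  Central: 1 distinct
  East: 2 distinct
  Midwest: 2 distinct
  North: 1 distinct
  South: 2 distinct
  Southwest: 2 distinct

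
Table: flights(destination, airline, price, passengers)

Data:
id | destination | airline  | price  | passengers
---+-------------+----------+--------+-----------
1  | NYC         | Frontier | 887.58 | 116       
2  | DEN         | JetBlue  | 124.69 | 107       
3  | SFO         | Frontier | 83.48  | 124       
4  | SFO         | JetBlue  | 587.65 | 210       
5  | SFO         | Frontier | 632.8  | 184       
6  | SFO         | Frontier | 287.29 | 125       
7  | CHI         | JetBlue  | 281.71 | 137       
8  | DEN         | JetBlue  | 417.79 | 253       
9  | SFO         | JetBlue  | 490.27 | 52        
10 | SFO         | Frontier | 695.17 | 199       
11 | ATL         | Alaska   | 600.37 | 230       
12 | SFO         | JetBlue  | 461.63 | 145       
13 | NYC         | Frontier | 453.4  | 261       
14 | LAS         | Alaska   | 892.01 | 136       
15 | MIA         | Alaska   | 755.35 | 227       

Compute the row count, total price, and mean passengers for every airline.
SELECT airline,
       COUNT(*) as cnt,
       SUM(price) as total_price,
       AVG(passengers) as avg_passengers
FROM flights
GROUP BY airline

Result:
  Alaska: 3 records, 2247.73 total price, 197.67 avg passengers
  Frontier: 6 records, 3039.72 total price, 168.17 avg passengers
  JetBlue: 6 records, 2363.74 total price, 150.67 avg passengers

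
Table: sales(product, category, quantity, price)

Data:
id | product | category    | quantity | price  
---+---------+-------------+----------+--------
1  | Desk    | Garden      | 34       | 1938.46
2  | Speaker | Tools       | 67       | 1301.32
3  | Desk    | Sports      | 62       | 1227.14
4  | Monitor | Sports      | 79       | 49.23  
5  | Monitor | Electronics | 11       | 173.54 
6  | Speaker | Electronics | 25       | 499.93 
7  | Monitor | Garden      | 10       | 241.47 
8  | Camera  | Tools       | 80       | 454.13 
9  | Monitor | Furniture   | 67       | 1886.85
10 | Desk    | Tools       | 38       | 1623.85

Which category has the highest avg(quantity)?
SELECT category, AVG(quantity) as val
FROM sales
GROUP BY category
ORDER BY val DESC
LIMIT 1

Result: Sports with avg(quantity) = 70.50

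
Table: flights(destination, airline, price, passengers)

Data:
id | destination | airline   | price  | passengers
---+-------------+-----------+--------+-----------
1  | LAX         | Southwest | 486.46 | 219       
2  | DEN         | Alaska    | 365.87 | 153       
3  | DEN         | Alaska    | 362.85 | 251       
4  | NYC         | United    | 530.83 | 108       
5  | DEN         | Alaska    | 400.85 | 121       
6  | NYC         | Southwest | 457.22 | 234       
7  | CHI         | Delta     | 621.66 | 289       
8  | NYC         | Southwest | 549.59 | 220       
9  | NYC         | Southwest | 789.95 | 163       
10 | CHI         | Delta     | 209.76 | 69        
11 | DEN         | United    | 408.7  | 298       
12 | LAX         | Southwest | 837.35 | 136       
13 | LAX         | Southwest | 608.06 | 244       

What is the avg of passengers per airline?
SELECT airline, AVG(passengers) as result
FROM flights
GROUP BY airline

Result:
  Alaska: 175.00
  Delta: 179.00
  Southwest: 202.67
  United: 203.00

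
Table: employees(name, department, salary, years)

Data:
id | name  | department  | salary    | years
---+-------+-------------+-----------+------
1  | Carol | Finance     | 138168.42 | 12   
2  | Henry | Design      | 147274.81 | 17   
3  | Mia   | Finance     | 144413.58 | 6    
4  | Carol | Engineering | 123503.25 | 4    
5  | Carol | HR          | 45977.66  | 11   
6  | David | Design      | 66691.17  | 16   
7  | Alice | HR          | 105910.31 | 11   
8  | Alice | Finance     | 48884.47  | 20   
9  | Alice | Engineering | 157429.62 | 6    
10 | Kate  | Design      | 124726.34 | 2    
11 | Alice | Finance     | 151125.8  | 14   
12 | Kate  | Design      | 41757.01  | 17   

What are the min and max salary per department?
SELECT department, MIN(salary), MAX(salary)
FROM employees
GROUP BY department

Result:
  Design: min=41757.01, max=147274.81
  Engineering: min=123503.25, max=157429.62
  Finance: min=48884.47, max=151125.80
  HR: min=45977.66, max=105910.31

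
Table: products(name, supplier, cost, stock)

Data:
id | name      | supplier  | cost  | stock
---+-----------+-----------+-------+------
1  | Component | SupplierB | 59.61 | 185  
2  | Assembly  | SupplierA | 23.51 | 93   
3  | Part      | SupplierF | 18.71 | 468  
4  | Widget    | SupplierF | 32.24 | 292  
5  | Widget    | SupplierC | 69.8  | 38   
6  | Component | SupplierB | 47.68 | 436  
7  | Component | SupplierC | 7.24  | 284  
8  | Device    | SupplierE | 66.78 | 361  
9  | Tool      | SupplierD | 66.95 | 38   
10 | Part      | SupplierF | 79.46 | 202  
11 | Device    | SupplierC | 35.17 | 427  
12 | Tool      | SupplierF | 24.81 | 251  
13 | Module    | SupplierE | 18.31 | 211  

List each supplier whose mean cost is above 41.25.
SELECT supplier, AVG(cost)
FROM products
GROUP BY supplier
HAVING AVG(cost) > 41.25

Result:
  SupplierB: avg=53.65
  SupplierD: avg=66.95
  SupplierE: avg=42.55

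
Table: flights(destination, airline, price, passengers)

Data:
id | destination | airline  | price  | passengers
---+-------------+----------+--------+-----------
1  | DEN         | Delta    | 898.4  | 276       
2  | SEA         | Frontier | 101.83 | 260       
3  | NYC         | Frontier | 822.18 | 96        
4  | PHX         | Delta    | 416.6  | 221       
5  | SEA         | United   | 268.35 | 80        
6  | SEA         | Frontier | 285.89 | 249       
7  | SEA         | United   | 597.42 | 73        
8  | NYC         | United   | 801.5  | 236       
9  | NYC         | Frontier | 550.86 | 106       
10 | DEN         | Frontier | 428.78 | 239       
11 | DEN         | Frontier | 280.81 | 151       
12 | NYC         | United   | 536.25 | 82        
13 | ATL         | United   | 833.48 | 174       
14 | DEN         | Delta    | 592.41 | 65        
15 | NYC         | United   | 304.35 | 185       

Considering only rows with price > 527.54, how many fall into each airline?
SELECT airline, COUNT(*)
FROM flights
WHERE price > 527.54
GROUP BY airline

Note: WHERE filters rows before grouping.

Result:
  Delta: 2
  Frontier: 2
  United: 4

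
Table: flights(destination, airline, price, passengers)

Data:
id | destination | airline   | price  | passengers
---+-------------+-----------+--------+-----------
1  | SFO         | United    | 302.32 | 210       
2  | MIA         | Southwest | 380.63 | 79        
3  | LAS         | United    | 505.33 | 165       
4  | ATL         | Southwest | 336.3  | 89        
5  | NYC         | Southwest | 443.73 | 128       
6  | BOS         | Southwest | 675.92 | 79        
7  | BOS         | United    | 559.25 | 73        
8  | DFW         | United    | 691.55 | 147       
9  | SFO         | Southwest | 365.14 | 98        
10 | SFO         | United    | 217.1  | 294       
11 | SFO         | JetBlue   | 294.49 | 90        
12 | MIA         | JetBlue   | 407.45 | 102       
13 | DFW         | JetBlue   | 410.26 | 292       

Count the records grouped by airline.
SELECT airline, COUNT(*) as count
FROM flights
GROUP BY airline

Result:
  JetBlue: 3
  Southwest: 5
  United: 5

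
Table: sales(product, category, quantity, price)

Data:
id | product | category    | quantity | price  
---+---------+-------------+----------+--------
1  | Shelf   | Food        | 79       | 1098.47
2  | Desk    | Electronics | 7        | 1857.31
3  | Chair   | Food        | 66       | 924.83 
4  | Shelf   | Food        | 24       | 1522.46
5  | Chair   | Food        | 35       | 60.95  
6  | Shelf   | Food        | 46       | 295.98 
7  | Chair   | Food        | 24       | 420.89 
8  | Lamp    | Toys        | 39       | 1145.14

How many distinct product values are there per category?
SELECT category, COUNT(DISTINCT product)
FROM sales
GROUP BY category

Result:
  Electronics: 1 distinct
  Food: 2 distinct
  Toys: 1 distinct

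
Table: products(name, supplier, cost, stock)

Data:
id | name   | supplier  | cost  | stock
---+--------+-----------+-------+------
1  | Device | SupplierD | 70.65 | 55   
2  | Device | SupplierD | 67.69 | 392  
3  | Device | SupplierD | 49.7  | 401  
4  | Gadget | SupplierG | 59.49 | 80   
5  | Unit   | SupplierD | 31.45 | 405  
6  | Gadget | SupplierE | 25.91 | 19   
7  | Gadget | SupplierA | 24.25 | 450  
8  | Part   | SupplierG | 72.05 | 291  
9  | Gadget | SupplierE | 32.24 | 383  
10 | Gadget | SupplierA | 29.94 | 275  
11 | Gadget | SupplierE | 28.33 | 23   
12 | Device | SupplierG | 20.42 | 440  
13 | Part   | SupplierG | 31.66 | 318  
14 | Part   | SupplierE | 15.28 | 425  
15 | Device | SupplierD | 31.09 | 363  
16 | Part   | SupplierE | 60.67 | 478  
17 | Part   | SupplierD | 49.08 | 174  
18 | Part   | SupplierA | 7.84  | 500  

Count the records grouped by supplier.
SELECT supplier, COUNT(*) as count
FROM products
GROUP BY supplier

Result:
  SupplierA: 3
  SupplierD: 6
  SupplierE: 5
  SupplierG: 4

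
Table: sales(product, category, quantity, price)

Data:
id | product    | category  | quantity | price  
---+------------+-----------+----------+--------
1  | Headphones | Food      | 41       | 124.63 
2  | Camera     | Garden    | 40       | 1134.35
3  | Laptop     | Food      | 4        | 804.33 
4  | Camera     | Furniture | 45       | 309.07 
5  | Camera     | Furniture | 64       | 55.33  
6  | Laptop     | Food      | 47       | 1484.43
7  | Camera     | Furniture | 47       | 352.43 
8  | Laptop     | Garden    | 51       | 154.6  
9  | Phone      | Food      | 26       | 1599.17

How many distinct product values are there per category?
SELECT category, COUNT(DISTINCT product)
FROM sales
GROUP BY category

Result:
  Food: 3 distinct
  Furniture: 1 distinct
  Garden: 2 distinct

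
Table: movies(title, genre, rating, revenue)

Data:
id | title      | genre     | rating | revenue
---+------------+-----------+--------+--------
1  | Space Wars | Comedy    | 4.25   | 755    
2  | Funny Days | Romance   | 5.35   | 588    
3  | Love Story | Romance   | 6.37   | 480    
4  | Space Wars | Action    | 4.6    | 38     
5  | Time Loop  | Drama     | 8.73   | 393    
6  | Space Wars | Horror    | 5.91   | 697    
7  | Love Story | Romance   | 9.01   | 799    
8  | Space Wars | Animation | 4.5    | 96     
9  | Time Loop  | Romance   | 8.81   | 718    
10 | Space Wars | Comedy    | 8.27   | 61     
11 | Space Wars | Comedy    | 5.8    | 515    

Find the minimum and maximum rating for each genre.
SELECT genre, MIN(rating), MAX(rating)
FROM movies
GROUP BY genre

Result:
  Action: min=4.60, max=4.60
  Animation: min=4.50, max=4.50
  Comedy: min=4.25, max=8.27
  Drama: min=8.73, max=8.73
  Horror: min=5.91, max=5.91
  Romance: min=5.35, max=9.01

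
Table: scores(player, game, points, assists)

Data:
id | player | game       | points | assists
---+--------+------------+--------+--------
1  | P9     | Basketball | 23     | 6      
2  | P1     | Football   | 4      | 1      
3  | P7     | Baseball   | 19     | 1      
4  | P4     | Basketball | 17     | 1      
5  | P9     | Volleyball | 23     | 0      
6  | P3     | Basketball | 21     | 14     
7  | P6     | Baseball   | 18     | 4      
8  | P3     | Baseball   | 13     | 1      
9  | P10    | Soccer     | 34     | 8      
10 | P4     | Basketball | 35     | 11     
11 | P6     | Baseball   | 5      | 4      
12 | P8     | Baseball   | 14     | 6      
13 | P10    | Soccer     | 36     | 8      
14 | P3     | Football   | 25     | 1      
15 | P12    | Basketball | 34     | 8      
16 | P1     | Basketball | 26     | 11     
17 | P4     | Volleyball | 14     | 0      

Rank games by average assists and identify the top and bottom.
SELECT game, AVG(assists)
FROM scores
GROUP BY game
ORDER BY AVG(assists)

All groups:
  Volleyball: 0.00
  Football: 1.00
  Baseball: 3.20
  Soccer: 8.00
  Basketball: 8.50

Highest: Basketball (8.50)
Lowest: Volleyball (0.00)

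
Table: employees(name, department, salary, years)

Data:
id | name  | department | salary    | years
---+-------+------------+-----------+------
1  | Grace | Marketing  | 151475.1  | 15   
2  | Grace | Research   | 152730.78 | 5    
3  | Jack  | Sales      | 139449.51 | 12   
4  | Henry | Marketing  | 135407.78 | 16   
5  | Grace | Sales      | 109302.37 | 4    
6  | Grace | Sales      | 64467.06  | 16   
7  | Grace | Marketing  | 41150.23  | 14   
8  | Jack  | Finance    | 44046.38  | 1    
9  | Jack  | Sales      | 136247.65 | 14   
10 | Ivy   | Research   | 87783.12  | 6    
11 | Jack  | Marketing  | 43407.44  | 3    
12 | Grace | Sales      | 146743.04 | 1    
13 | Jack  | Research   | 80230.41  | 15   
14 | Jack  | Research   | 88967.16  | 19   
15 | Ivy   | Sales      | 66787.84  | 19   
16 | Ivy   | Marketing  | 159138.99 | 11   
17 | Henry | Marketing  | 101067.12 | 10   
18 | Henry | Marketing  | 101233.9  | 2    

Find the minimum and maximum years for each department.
SELECT department, MIN(years), MAX(years)
FROM employees
GROUP BY department

Result:
  Finance: min=1, max=1
  Marketing: min=2, max=16
  Research: min=5, max=19
  Sales: min=1, max=19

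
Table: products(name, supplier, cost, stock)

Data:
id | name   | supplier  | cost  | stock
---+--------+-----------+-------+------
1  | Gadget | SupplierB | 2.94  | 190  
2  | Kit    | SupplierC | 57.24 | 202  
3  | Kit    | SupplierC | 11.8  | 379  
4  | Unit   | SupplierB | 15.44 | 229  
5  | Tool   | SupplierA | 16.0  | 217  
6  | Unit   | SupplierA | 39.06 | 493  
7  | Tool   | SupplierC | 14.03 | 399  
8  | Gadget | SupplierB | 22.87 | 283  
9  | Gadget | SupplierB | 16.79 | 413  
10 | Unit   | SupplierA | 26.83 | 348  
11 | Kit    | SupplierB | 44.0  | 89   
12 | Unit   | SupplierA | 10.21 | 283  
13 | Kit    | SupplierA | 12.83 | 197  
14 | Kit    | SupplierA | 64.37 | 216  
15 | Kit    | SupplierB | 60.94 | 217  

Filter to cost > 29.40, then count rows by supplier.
SELECT supplier, COUNT(*)
FROM products
WHERE cost > 29.40
GROUP BY supplier

Note: WHERE filters rows before grouping.

Result:
  SupplierA: 2
  SupplierB: 2
  SupplierC: 1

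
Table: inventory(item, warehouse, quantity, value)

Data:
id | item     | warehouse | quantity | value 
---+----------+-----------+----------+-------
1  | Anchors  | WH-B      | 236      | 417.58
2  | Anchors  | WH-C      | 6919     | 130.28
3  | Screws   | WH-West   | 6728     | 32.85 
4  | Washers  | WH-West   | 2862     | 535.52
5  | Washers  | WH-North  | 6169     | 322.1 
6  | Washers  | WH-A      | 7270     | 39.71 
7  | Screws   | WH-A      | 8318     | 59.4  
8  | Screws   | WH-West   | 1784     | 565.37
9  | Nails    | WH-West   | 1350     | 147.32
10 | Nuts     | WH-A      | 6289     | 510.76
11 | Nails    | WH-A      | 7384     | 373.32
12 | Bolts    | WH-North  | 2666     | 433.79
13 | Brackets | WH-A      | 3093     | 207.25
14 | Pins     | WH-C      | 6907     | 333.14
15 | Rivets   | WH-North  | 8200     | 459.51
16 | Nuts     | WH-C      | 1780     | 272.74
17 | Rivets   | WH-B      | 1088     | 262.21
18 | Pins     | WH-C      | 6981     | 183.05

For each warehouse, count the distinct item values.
SELECT warehouse, COUNT(DISTINCT item)
FROM inventory
GROUP BY warehouse

Result:
  WH-A: 5 distinct
  WH-B: 2 distinct
  WH-C: 3 distinct
  WH-North: 3 distinct
  WH-West: 3 distinct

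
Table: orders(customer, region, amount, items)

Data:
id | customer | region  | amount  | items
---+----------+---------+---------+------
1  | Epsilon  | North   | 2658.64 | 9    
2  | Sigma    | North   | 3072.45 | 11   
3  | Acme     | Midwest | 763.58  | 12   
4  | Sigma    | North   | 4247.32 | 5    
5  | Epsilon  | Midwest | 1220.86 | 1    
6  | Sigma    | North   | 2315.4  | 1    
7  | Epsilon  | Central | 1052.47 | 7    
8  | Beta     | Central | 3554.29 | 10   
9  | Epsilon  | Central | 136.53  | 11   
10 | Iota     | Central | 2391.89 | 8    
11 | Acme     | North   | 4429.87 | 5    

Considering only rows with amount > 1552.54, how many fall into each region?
SELECT region, COUNT(*)
FROM orders
WHERE amount > 1552.54
GROUP BY region

Note: WHERE filters rows before grouping.

Result:
  Central: 2
  North: 5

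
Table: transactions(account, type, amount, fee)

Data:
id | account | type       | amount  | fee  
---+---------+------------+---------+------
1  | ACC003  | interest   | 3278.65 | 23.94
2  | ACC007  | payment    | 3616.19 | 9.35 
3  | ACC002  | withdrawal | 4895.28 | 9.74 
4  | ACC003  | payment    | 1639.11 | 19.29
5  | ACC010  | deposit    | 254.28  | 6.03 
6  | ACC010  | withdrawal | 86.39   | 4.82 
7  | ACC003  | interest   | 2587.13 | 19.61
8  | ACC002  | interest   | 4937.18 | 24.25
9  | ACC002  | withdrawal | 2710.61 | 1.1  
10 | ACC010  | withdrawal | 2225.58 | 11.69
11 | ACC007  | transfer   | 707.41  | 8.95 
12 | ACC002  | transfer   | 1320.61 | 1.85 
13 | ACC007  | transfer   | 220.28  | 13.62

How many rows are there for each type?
SELECT type, COUNT(*) as count
FROM transactions
GROUP BY type

Result:
  deposit: 1
  interest: 3
  payment: 2
  transfer: 3
  withdrawal: 4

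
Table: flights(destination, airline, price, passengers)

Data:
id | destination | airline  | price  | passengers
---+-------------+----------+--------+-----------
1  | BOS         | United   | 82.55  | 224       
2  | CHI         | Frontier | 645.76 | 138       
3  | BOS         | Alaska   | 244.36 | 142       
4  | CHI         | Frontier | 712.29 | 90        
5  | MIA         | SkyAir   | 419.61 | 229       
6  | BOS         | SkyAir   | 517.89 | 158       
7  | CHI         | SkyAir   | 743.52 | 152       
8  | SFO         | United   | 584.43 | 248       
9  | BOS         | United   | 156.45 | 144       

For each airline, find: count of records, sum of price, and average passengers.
SELECT airline,
       COUNT(*) as cnt,
       SUM(price) as total_price,
       AVG(passengers) as avg_passengers
FROM flights
GROUP BY airline

Result:
  Alaska: 1 records, 244.36 total price, 142.00 avg passengers
  Frontier: 2 records, 1358.05 total price, 114.00 avg passengers
  SkyAir: 3 records, 1681.02 total price, 179.67 avg passengers
  United: 3 records, 823.43 total price, 205.33 avg passengers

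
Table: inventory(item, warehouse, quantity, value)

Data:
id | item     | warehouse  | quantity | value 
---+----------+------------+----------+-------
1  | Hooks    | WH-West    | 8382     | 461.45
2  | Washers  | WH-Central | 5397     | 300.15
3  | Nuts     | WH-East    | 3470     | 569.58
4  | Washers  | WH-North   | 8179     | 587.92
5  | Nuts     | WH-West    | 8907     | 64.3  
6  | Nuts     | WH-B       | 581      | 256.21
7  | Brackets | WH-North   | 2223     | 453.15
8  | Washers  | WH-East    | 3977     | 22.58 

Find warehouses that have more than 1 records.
SELECT warehouse, COUNT(*) as cnt
FROM inventory
GROUP BY warehouse
HAVING COUNT(*) > 1

Result:
  WH-East: 2
  WH-North: 2
  WH-West: 2

Note: HAVING filters groups after aggregation, WHERE filters rows before.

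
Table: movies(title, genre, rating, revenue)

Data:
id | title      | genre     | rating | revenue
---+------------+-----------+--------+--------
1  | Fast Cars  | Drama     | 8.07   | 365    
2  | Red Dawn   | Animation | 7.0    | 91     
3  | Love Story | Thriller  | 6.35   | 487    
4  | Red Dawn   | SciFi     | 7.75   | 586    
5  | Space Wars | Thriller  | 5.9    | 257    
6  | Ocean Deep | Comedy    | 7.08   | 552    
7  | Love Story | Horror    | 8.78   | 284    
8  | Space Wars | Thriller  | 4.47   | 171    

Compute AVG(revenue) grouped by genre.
SELECT genre, AVG(revenue) as result
FROM movies
GROUP BY genre

Result:
  Animation: 91.00
  Comedy: 552.00
  Drama: 365.00
  Horror: 284.00
  SciFi: 586.00
  Thriller: 305.00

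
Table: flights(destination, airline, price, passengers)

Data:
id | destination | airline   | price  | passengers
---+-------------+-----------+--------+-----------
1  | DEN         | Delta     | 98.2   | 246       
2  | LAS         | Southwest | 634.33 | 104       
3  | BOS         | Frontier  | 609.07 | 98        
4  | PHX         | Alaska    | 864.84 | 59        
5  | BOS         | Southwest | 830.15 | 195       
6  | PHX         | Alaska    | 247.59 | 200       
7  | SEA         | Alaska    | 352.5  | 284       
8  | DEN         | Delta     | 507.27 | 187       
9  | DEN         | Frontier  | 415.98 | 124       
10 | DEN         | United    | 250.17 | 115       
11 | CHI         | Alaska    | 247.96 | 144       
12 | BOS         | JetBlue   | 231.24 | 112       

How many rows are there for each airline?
SELECT airline, COUNT(*) as count
FROM flights
GROUP BY airline

Result:
  Alaska: 4
  Delta: 2
  Frontier: 2
  JetBlue: 1
  Southwest: 2
  United: 1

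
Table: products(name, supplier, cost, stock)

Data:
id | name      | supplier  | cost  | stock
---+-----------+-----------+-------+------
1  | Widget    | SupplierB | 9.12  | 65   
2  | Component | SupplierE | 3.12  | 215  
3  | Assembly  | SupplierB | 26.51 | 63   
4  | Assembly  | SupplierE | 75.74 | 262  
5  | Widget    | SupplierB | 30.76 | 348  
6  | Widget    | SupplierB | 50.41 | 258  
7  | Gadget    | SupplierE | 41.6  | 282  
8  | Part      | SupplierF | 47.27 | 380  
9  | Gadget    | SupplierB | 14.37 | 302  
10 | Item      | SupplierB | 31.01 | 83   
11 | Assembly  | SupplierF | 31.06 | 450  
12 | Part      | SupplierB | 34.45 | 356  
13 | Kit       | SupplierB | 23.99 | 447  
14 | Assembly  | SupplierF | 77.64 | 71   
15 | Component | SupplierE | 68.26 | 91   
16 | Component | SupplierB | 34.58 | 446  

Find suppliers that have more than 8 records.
SELECT supplier, COUNT(*) as cnt
FROM products
GROUP BY supplier
HAVING COUNT(*) > 8

Result:
  SupplierB: 9

Note: HAVING filters groups after aggregation, WHERE filters rows before.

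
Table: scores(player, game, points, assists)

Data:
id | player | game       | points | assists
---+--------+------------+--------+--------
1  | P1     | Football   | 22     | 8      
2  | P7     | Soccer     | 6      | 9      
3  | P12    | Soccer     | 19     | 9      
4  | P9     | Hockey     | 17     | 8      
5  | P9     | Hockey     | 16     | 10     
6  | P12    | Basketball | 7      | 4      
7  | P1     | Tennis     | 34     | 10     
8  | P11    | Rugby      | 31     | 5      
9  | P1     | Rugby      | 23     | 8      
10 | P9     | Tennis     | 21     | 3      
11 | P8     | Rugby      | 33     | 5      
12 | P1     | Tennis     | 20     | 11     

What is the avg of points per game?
SELECT game, AVG(points) as result
FROM scores
GROUP BY game

Result:
  Basketball: 7.00
  Football: 22.00
  Hockey: 16.50
  Rugby: 29.00
  Soccer: 12.50
  Tennis: 25.00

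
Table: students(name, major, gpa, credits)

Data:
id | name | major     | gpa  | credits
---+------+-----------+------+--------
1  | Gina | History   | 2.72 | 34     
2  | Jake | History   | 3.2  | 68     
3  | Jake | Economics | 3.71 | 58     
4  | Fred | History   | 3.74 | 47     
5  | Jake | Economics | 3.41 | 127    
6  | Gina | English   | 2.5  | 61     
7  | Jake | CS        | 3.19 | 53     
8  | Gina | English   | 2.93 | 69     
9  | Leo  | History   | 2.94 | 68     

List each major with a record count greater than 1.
SELECT major, COUNT(*) as cnt
FROM students
GROUP BY major
HAVING COUNT(*) > 1

Result:
  Economics: 2
  English: 2
  History: 4

Note: HAVING filters groups after aggregation, WHERE filters rows before.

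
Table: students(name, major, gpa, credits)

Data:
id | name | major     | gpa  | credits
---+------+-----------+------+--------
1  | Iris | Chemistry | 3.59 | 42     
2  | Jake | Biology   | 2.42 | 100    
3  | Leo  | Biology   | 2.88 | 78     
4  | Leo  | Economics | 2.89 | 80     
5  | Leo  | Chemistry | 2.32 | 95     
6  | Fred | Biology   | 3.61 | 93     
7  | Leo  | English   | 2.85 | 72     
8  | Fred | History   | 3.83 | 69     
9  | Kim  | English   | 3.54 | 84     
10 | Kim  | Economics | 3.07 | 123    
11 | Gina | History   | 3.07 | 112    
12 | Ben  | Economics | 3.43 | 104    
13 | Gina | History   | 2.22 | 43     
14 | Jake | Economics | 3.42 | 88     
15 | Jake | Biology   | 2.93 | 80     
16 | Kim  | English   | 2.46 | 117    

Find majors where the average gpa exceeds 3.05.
SELECT major, AVG(gpa)
FROM students
GROUP BY major
HAVING AVG(gpa) > 3.05

Result:
  Economics: avg=3.20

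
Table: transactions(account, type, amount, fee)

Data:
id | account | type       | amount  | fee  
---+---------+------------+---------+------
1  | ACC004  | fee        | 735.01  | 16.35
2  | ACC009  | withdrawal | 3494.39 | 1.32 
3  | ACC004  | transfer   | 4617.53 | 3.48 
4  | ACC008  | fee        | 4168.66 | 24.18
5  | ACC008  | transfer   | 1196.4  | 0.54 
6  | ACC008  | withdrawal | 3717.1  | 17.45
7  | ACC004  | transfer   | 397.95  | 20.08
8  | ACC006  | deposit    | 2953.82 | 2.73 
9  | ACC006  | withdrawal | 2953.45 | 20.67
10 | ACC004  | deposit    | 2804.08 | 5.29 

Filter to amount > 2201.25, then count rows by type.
SELECT type, COUNT(*)
FROM transactions
WHERE amount > 2201.25
GROUP BY type

Note: WHERE filters rows before grouping.

Result:
  deposit: 2
  fee: 1
  transfer: 1
  withdrawal: 3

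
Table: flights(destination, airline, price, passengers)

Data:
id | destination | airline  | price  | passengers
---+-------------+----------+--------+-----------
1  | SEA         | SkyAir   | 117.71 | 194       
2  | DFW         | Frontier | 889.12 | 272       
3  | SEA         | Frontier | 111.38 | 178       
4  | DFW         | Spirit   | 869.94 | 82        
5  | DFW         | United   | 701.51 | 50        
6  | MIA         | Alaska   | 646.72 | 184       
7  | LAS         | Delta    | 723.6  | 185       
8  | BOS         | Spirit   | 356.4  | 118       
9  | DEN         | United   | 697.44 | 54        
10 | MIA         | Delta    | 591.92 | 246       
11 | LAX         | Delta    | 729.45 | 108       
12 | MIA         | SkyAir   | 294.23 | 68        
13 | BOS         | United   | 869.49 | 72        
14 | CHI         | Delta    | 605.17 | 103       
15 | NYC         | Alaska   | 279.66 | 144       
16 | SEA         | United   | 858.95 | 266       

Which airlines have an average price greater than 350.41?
SELECT airline, AVG(price)
FROM flights
GROUP BY airline
HAVING AVG(price) > 350.41

Result:
  Alaska: avg=463.19
  Delta: avg=662.54
  Frontier: avg=500.25
  Spirit: avg=613.17
  United: avg=781.85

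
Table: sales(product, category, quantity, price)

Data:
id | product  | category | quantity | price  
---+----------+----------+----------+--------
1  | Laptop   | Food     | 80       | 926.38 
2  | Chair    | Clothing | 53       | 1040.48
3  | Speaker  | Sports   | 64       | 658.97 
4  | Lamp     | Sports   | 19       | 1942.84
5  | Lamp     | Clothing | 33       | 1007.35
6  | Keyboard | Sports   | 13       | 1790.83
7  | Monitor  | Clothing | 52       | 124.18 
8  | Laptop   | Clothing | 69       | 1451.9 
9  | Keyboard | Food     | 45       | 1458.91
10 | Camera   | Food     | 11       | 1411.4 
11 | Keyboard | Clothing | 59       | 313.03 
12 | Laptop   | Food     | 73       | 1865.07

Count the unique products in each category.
SELECT category, COUNT(DISTINCT product)
FROM sales
GROUP BY category

Result:
  Clothing: 5 distinct
  Food: 3 distinct
  Sports: 3 distinct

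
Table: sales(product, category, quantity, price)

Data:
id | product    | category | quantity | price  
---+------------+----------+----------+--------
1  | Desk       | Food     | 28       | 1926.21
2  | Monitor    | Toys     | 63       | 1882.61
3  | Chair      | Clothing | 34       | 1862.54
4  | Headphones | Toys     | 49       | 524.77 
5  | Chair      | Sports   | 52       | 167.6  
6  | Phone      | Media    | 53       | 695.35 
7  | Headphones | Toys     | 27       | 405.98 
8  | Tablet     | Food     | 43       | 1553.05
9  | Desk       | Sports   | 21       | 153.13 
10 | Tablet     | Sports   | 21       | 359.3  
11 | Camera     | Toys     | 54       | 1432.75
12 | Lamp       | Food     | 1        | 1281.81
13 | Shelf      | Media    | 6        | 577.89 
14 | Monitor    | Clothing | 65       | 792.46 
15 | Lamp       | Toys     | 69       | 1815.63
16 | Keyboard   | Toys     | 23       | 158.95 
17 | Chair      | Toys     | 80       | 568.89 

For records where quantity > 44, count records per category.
SELECT category, COUNT(*)
FROM sales
WHERE quantity > 44
GROUP BY category

Note: WHERE filters rows before grouping.

Result:
  Clothing: 1
  Media: 1
  Sports: 1
  Toys: 5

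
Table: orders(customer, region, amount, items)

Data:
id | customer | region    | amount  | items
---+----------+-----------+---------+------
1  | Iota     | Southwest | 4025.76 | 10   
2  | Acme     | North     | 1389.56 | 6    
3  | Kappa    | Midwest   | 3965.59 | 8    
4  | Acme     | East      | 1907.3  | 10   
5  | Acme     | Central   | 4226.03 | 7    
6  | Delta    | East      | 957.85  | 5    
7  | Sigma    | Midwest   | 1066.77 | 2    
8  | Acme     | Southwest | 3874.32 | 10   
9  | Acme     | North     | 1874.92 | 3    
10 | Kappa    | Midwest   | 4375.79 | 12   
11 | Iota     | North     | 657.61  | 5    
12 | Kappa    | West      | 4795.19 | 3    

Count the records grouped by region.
SELECT region, COUNT(*) as count
FROM orders
GROUP BY region

Result:
  Central: 1
  East: 2
  Midwest: 3
  North: 3
  Southwest: 2
  West: 1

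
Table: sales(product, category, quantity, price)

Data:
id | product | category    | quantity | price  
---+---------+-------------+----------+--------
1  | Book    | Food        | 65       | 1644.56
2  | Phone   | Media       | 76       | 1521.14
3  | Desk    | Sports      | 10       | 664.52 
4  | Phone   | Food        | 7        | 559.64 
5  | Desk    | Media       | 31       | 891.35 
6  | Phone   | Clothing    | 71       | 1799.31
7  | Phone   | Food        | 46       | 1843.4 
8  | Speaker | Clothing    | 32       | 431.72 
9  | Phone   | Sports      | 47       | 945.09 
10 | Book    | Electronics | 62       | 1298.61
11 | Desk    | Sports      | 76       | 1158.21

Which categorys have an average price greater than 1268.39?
SELECT category, AVG(price)
FROM sales
GROUP BY category
HAVING AVG(price) > 1268.39

Result:
  Electronics: avg=1298.61
  Food: avg=1349.20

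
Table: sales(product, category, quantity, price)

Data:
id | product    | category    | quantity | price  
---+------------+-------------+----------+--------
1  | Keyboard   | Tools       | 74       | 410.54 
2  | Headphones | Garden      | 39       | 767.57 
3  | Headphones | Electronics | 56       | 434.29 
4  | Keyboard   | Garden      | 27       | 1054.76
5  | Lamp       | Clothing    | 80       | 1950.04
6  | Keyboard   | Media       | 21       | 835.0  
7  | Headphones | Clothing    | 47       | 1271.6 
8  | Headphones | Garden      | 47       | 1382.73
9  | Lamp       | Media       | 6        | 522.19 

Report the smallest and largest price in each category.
SELECT category, MIN(price), MAX(price)
FROM sales
GROUP BY category

Result:
  Clothing: min=1271.60, max=1950.04
  Electronics: min=434.29, max=434.29
  Garden: min=767.57, max=1382.73
  Media: min=522.19, max=835.00
  Tools: min=410.54, max=410.54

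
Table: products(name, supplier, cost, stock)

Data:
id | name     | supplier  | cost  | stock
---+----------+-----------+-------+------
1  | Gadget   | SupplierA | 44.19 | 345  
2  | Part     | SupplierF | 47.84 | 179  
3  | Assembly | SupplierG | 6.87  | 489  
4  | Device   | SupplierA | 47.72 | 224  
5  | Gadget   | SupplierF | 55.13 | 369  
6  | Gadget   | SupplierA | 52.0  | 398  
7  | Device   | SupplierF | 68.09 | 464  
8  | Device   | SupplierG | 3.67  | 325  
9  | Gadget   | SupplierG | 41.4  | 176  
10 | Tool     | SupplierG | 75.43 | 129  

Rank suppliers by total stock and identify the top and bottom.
SELECT supplier, SUM(stock)
FROM products
GROUP BY supplier
ORDER BY SUM(stock)

All groups:
  SupplierA: 967
  SupplierF: 1012
  SupplierG: 1119

Highest: SupplierG (1119)
Lowest: SupplierA (967)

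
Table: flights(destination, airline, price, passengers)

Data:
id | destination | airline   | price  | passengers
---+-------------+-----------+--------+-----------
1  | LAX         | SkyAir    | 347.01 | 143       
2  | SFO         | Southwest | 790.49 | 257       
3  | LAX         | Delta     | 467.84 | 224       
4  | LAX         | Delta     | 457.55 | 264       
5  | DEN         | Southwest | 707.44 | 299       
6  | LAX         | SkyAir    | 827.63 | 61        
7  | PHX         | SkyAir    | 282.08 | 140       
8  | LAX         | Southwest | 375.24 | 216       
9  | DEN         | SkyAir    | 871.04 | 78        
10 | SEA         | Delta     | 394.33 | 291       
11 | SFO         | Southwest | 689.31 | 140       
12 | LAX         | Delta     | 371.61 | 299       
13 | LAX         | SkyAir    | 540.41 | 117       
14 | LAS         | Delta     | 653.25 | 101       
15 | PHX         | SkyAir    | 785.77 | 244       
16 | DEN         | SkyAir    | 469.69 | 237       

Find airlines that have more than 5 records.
SELECT airline, COUNT(*) as cnt
FROM flights
GROUP BY airline
HAVING COUNT(*) > 5

Result:
  SkyAir: 7

Note: HAVING filters groups after aggregation, WHERE filters rows before.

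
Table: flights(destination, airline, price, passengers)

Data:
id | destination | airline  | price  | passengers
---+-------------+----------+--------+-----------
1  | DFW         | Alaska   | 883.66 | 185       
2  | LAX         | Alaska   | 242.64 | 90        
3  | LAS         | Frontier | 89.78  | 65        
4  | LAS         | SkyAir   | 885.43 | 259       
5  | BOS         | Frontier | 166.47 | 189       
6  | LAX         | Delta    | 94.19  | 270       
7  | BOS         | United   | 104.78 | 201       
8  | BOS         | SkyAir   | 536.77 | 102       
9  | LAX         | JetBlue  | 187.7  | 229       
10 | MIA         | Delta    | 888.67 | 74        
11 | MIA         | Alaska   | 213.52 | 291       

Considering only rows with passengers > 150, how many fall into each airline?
SELECT airline, COUNT(*)
FROM flights
WHERE passengers > 150
GROUP BY airline

Note: WHERE filters rows before grouping.

Result:
  Alaska: 2
  Delta: 1
  Frontier: 1
  JetBlue: 1
  SkyAir: 1
  United: 1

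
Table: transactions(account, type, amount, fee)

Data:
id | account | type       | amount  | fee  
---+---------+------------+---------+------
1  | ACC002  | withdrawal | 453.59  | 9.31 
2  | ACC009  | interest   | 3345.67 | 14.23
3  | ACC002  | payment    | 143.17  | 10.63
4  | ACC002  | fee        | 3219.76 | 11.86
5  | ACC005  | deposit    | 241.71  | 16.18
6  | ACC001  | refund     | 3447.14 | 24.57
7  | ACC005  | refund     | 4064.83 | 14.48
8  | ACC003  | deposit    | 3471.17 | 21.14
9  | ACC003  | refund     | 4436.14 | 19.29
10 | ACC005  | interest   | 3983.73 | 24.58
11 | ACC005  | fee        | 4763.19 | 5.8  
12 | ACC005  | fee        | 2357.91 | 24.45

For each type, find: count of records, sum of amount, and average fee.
SELECT type,
       COUNT(*) as cnt,
       SUM(amount) as total_amount,
       AVG(fee) as avg_fee
FROM transactions
GROUP BY type

Result:
  deposit: 2 records, 3712.88 total amount, 18.66 avg fee
  fee: 3 records, 10340.86 total amount, 14.04 avg fee
  interest: 2 records, 7329.40 total amount, 19.41 avg fee
  payment: 1 records, 143.17 total amount, 10.63 avg fee
  refund: 3 records, 11948.11 total amount, 19.45 avg fee
  withdrawal: 1 records, 453.59 total amount, 9.31 avg fee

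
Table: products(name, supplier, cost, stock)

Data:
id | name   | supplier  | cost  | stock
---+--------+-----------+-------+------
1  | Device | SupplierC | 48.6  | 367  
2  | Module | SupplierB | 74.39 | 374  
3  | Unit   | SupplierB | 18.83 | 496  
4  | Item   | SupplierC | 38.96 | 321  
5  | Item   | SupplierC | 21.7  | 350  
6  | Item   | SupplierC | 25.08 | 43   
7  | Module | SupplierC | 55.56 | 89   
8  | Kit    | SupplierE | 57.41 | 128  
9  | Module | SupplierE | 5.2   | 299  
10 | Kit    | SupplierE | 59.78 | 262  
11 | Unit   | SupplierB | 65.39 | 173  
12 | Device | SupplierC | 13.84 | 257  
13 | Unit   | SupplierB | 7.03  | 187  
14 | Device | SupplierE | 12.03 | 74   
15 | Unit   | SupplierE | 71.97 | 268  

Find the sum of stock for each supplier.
SELECT supplier, SUM(stock) as result
FROM products
GROUP BY supplier

Result:
  SupplierB: 1230
  SupplierC: 1427
  SupplierE: 1031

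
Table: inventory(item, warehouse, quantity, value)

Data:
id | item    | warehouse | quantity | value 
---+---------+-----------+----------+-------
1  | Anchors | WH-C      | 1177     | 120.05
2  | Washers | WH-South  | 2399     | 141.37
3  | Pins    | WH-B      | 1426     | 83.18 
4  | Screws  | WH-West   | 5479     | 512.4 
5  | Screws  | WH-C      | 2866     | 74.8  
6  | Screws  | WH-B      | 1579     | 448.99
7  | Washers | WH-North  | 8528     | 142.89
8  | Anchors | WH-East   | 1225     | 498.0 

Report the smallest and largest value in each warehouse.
SELECT warehouse, MIN(value), MAX(value)
FROM inventory
GROUP BY warehouse

Result:
  WH-B: min=83.18, max=448.99
  WH-C: min=74.80, max=120.05
  WH-East: min=498.00, max=498.00
  WH-North: min=142.89, max=142.89
  WH-South: min=141.37, max=141.37
  WH-West: min=512.40, max=512.40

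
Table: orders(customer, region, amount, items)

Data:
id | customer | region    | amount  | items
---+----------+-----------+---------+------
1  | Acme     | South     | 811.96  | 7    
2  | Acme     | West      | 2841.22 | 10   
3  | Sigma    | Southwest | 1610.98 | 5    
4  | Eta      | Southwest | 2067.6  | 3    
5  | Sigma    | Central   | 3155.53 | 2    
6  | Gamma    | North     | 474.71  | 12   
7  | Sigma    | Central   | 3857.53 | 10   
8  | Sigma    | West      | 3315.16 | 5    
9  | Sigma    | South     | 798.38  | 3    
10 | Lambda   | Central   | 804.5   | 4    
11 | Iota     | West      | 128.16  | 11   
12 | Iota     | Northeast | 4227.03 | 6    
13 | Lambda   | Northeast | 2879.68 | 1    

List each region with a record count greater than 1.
SELECT region, COUNT(*) as cnt
FROM orders
GROUP BY region
HAVING COUNT(*) > 1

Result:
  Central: 3
  Northeast: 2
  South: 2
  Southwest: 2
  West: 3

Note: HAVING filters groups after aggregation, WHERE filters rows before.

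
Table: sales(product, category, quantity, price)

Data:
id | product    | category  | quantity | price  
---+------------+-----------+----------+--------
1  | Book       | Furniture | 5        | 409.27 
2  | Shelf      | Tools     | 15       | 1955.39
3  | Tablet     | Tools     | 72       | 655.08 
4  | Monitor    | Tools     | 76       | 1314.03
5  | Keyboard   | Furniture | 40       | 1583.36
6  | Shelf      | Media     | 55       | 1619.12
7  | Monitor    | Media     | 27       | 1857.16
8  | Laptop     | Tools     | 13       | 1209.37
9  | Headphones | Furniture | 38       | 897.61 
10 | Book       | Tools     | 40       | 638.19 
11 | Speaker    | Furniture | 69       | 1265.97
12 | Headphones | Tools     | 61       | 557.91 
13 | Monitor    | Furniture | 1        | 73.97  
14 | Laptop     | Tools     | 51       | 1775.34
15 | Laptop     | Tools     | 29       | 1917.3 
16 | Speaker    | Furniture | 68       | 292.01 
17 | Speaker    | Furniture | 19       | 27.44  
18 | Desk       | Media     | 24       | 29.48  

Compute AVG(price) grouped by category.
SELECT category, AVG(price) as result
FROM sales
GROUP BY category

Result:
  Furniture: 649.95
  Media: 1168.59
  Tools: 1252.83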